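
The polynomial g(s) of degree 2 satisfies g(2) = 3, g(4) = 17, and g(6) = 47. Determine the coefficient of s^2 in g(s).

2

Write g(s) = as^2 + bs + c. Substituting each data point gives a linear system:
  4a + 2b + c = 3
  16a + 4b + c = 17
  36a + 6b + c = 47
Solving the system yields a = 2, b = -5, c = 5.
So g(s) = 2s^2 - 5s + 5.
The leading coefficient is 2.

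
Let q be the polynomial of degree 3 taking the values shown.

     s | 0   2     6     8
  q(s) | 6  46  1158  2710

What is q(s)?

Write q(s) = as^3 + bs^2 + cs + d. Substituting each data point gives a linear system:
  d = 6
  8a + 4b + 2c + d = 46
  216a + 36b + 6c + d = 1158
  512a + 64b + 8c + d = 2710
Solving the system yields a = 5, b = 3, c = -6, d = 6.
So q(s) = 5s^3 + 3s^2 - 6s + 6.
Check: q(8) = 2710. ✓

q(s) = 5s^3 + 3s^2 - 6s + 6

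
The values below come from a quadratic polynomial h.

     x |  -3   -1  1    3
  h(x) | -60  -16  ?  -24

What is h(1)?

On equispaced nodes a degree-2 polynomial has vanishing third forward difference, so
  - h(-3) + 3·h(-1) - 3·h(1) + h(3) = 0.
Substituting the known values and solving for h(1):
  -3·h(1) = 12
  h(1) = -4.

-4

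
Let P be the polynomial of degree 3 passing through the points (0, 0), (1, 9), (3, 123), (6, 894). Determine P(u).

Using the Lagrange interpolation formula with nodes 0, 1, 3, 6:
  L_0(u) = (u - 1)(u - 3)(u - 6) / -18
  L_1(u) = u(u - 3)(u - 6) / 10
  L_2(u) = u(u - 1)(u - 6) / -18
  L_3(u) = u(u - 1)(u - 3) / 90
Then P(u) = 0·L_0(u) + 9·L_1(u) + 123·L_2(u) + 894·L_3(u).
Expanding and collecting terms gives P(u) = 4u³ + 5u.
Check: P(3) = 123. ✓

P(u) = 4u^3 + 5u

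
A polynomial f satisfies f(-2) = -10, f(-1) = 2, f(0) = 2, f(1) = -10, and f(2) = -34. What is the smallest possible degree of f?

Forward differences of the values at u = -2, -1, 0, 1, 2:
  f  : -10  2  2  -10  -34
  Δ  : 12  0  -12  -24
  Δ^2: -12  -12  -12
  Δ^3: 0  0
  Δ^4: 0
The second differences are constant (-12) and nonzero, while all higher differences vanish, so the minimal degree is 2.

2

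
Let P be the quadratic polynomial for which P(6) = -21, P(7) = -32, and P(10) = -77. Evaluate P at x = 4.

Using the Lagrange interpolation formula with nodes 6, 7, 10:
  L_0(x) = (x - 7)(x - 10) / 4
  L_1(x) = (x - 6)(x - 10) / -3
  L_2(x) = (x - 6)(x - 7) / 12
Then P(x) = -21·L_0(x) - 32·L_1(x) - 77·L_2(x).
Expanding and collecting terms gives P(x) = -x^2 + 2x + 3.
Evaluating at x = 4: P(4) = -5.

-5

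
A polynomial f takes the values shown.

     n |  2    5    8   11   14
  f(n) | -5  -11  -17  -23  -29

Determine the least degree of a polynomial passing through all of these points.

Forward differences of the values at n = 2, 5, 8, 11, 14:
  f  : -5  -11  -17  -23  -29
  Δ  : -6  -6  -6  -6
  Δ^2: 0  0  0
  Δ^3: 0  0
  Δ^4: 0
The first differences are constant (-6) and nonzero, while all higher differences vanish, so the minimal degree is 1.

1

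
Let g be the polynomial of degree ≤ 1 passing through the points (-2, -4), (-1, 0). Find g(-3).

-8

Using the Lagrange interpolation formula with nodes -2, -1:
  L_0(t) = (t + 1) / -1
  L_1(t) = (t + 2) / 1
Then g(t) = -4·L_0(t) + 0·L_1(t).
Expanding and collecting terms gives g(t) = 4t + 4.
Evaluating at t = -3: g(-3) = -8.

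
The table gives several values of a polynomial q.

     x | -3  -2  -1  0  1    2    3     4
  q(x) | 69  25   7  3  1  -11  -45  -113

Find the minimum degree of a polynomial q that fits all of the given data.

3

Forward differences of the values at x = -3, -2, -1, 0, 1, 2, 3, 4:
  q  : 69  25  7  3  1  -11  -45  -113
  Δ  : -44  -18  -4  -2  -12  -34  -68
  Δ^2: 26  14  2  -10  -22  -34
  Δ^3: -12  -12  -12  -12  -12
  Δ^4: 0  0  0  0
  Δ^5: 0  0  0
  Δ^6: 0  0
  Δ^7: 0
The third differences are constant (-12) and nonzero, while all higher differences vanish, so the minimal degree is 3.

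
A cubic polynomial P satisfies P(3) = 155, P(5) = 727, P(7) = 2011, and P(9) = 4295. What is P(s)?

Write P(s) = as^3 + bs^2 + cs + d. Substituting each data point gives a linear system:
  27a + 9b + 3c + d = 155
  125a + 25b + 5c + d = 727
  343a + 49b + 7c + d = 2011
  729a + 81b + 9c + d = 4295
Solving the system yields a = 6, b = -1, c = 0, d = 2.
So P(s) = 6s^3 - s^2 + 2.
Check: P(9) = 4295. ✓

P(s) = 6s^3 - s^2 + 2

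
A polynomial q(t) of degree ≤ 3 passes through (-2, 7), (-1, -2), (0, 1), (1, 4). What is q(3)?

Using the Lagrange interpolation formula with nodes -2, -1, 0, 1:
  L_0(t) = (t + 1)t(t - 1) / -6
  L_1(t) = (t + 2)t(t - 1) / 2
  L_2(t) = (t + 2)(t + 1)(t - 1) / -2
  L_3(t) = (t + 2)(t + 1)t / 6
Then q(t) = 7·L_0(t) - 2·L_1(t) + 1·L_2(t) + 4·L_3(t).
Expanding and collecting terms gives q(t) = -2t^3 + 5t + 1.
Evaluating at t = 3: q(3) = -38.

-38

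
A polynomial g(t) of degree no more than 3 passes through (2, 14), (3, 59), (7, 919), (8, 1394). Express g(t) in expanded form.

Write g(t) = at^3 + bt^2 + ct + d. Substituting each data point gives a linear system:
  8a + 4b + 2c + d = 14
  27a + 9b + 3c + d = 59
  343a + 49b + 7c + d = 919
  512a + 64b + 8c + d = 1394
Solving the system yields a = 3, b = -2, c = -2, d = 2.
So g(t) = 3t^3 - 2t^2 - 2t + 2.
Check: g(3) = 59. ✓

g(t) = 3t^3 - 2t^2 - 2t + 2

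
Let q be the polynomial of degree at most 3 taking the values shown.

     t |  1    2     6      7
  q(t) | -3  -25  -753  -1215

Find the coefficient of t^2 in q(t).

Write q(t) = at^3 + bt^2 + ct + d. Substituting each data point gives a linear system:
  a + b + c + d = -3
  8a + 4b + 2c + d = -25
  216a + 36b + 6c + d = -753
  343a + 49b + 7c + d = -1215
Solving the system yields a = -4, b = 4, c = -6, d = 3.
So q(t) = -4t^3 + 4t^2 - 6t + 3.
The coefficient of t^2 is 4.

4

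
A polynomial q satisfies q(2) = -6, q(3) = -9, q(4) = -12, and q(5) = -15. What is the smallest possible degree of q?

1

Forward differences of the values at t = 2, 3, 4, 5:
  q  : -6  -9  -12  -15
  Δ  : -3  -3  -3
  Δ^2: 0  0
  Δ^3: 0
The first differences are constant (-3) and nonzero, while all higher differences vanish, so the minimal degree is 1.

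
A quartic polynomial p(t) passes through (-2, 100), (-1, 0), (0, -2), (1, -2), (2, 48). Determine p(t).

p(t) = 6t^4 - 4t^3 - 5t^2 + 3t - 2

Write p(t) = at^4 + bt^3 + ct^2 + dt + e. Substituting each data point gives a linear system:
  16a - 8b + 4c - 2d + e = 100
  a - b + c - d + e = 0
  e = -2
  a + b + c + d + e = -2
  16a + 8b + 4c + 2d + e = 48
Solving the system yields a = 6, b = -4, c = -5, d = 3, e = -2.
So p(t) = 6t⁴ - 4t³ - 5t² + 3t - 2.
Check: p(1) = -2. ✓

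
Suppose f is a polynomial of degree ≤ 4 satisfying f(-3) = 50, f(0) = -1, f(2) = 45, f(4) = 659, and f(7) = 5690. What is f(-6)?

Using the Lagrange interpolation formula with nodes -3, 0, 2, 4, 7:
  L_0(t) = t(t - 2)(t - 4)(t - 7) / 1050
  L_1(t) = (t + 3)(t - 2)(t - 4)(t - 7) / -168
  L_2(t) = (t + 3)t(t - 4)(t - 7) / 100
  L_3(t) = (t + 3)t(t - 2)(t - 7) / -168
  L_4(t) = (t + 3)t(t - 2)(t - 4) / 1050
Then f(t) = 50·L_0(t) - 1·L_1(t) + 45·L_2(t) + 659·L_3(t) + 5690·L_4(t).
Expanding and collecting terms gives f(t) = 2t^4 + 3t^3 - 3t^2 + t - 1.
Evaluating at t = -6: f(-6) = 1829.

1829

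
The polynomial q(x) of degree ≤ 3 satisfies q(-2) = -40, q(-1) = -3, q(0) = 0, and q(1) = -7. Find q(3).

45

Forward differences of the values at x = -2, -1, 0, 1:
  q  : -40  -3  0  -7
  Δ  : 37  3  -7
  Δ^2: -34  -10
  Δ^3: 24
The third differences are constant, confirming degree 3.
Interpolating (Newton forward form) and evaluating at x = 3 gives q(3) = 45.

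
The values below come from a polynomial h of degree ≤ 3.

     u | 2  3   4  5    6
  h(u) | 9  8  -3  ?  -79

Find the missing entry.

On equispaced nodes a degree-3 polynomial has vanishing fourth forward difference, so
  h(2) - 4·h(3) + 6·h(4) - 4·h(5) + h(6) = 0.
Substituting the known values and solving for h(5):
  -4·h(5) = 120
  h(5) = -30.

-30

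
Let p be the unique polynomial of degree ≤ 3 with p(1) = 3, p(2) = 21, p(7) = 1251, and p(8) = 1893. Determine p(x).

Write p(x) = ax^3 + bx^2 + cx + d. Substituting each data point gives a linear system:
  a + b + c + d = 3
  8a + 4b + 2c + d = 21
  343a + 49b + 7c + d = 1251
  512a + 64b + 8c + d = 1893
Solving the system yields a = 4, b = -2, c = -4, d = 5.
So p(x) = 4x^3 - 2x^2 - 4x + 5.
Check: p(7) = 1251. ✓

p(x) = 4x^3 - 2x^2 - 4x + 5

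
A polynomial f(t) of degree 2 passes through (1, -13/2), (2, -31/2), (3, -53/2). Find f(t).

f(t) = -t^2 - 6t + 1/2

Write f(t) = at^2 + bt + c. Substituting each data point gives a linear system:
  a + b + c = -13/2
  4a + 2b + c = -31/2
  9a + 3b + c = -53/2
Solving the system yields a = -1, b = -6, c = 1/2.
So f(t) = -t^2 - 6t + 1/2.
Check: f(1) = -13/2. ✓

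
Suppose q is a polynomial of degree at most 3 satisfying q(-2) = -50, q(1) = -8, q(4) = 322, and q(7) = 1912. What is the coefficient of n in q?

Write q(n) = an^3 + bn^2 + cn + d. Substituting each data point gives a linear system:
  -8a + 4b - 2c + d = -50
  a + b + c + d = -8
  64a + 16b + 4c + d = 322
  343a + 49b + 7c + d = 1912
Solving the system yields a = 6, b = -2, c = -6, d = -6.
So q(n) = 6n^3 - 2n^2 - 6n - 6.
The coefficient of n is -6.

-6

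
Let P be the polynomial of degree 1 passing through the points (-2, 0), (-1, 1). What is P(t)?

P(t) = t + 2

Write P(t) = at + b. Substituting each data point gives a linear system:
  -2a + b = 0
  -a + b = 1
Solving the system yields a = 1, b = 2.
So P(t) = t + 2.
Check: P(-1) = 1. ✓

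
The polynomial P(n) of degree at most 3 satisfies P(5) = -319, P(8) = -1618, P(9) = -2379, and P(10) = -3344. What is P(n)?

Write P(n) = an^3 + bn^2 + cn + d. Substituting each data point gives a linear system:
  125a + 25b + 5c + d = -319
  512a + 64b + 8c + d = -1618
  729a + 81b + 9c + d = -2379
  1000a + 100b + 10c + d = -3344
Solving the system yields a = -4, b = 6, c = 5, d = 6.
So P(n) = -4n^3 + 6n^2 + 5n + 6.
Check: P(9) = -2379. ✓

P(n) = -4n^3 + 6n^2 + 5n + 6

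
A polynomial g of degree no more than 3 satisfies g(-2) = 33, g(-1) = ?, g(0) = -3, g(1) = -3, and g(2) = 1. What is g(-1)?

On equispaced nodes a degree-3 polynomial has vanishing fourth forward difference, so
  g(-2) - 4·g(-1) + 6·g(0) - 4·g(1) + g(2) = 0.
Substituting the known values and solving for g(-1):
  -4·g(-1) = -28
  g(-1) = 7.

7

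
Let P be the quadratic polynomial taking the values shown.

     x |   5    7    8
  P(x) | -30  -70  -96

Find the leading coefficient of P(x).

Write P(x) = ax^2 + bx + c. Substituting each data point gives a linear system:
  25a + 5b + c = -30
  49a + 7b + c = -70
  64a + 8b + c = -96
Solving the system yields a = -2, b = 4, c = 0.
So P(x) = -2x^2 + 4x.
The leading coefficient is -2.

-2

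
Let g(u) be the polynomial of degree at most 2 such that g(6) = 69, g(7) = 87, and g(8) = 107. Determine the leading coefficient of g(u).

1

Write g(u) = au^2 + bu + c. Substituting each data point gives a linear system:
  36a + 6b + c = 69
  49a + 7b + c = 87
  64a + 8b + c = 107
Solving the system yields a = 1, b = 5, c = 3.
So g(u) = u² + 5u + 3.
The leading coefficient is 1.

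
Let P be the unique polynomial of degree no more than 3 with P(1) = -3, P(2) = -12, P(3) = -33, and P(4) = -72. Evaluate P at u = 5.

Forward differences of the values at u = 1, 2, 3, 4:
  P  : -3  -12  -33  -72
  Δ  : -9  -21  -39
  Δ^2: -12  -18
  Δ^3: -6
The third differences are constant, confirming degree 3.
Interpolating (Newton forward form) and evaluating at u = 5 gives P(5) = -135.

-135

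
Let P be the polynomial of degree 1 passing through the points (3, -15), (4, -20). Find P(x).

P(x) = -5x

Using the Lagrange interpolation formula with nodes 3, 4:
  L_0(x) = (x - 4) / -1
  L_1(x) = (x - 3) / 1
Then P(x) = -15·L_0(x) - 20·L_1(x).
Expanding and collecting terms gives P(x) = -5x.
Check: P(3) = -15. ✓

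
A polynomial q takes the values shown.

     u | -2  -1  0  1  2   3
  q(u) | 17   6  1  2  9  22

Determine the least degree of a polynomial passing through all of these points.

2

Forward differences of the values at u = -2, -1, 0, 1, 2, 3:
  q  : 17  6  1  2  9  22
  Δ  : -11  -5  1  7  13
  Δ^2: 6  6  6  6
  Δ^3: 0  0  0
  Δ^4: 0  0
  Δ^5: 0
The second differences are constant (6) and nonzero, while all higher differences vanish, so the minimal degree is 2.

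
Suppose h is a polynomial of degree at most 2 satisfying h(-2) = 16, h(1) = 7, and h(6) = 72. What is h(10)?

Using the Lagrange interpolation formula with nodes -2, 1, 6:
  L_0(u) = (u - 1)(u - 6) / 24
  L_1(u) = (u + 2)(u - 6) / -15
  L_2(u) = (u + 2)(u - 1) / 40
Then h(u) = 16·L_0(u) + 7·L_1(u) + 72·L_2(u).
Expanding and collecting terms gives h(u) = 2u^2 - u + 6.
Evaluating at u = 10: h(10) = 196.

196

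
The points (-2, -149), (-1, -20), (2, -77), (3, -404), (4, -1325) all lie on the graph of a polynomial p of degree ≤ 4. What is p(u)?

p(u) = -6u^4 + 4u^3 - 3u^2 + 2u - 5

Write p(u) = au^4 + bu^3 + cu^2 + du + e. Substituting each data point gives a linear system:
  16a - 8b + 4c - 2d + e = -149
  a - b + c - d + e = -20
  16a + 8b + 4c + 2d + e = -77
  81a + 27b + 9c + 3d + e = -404
  256a + 64b + 16c + 4d + e = -1325
Solving the system yields a = -6, b = 4, c = -3, d = 2, e = -5.
So p(u) = -6u^4 + 4u^3 - 3u^2 + 2u - 5.
Check: p(-2) = -149. ✓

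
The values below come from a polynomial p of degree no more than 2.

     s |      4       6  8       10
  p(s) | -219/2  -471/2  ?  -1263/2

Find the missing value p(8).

-819/2

The 3 known points determine the degree-2 polynomial uniquely.
Write p(s) = as^2 + bs + c. Substituting each data point gives a linear system:
  16a + 4b + c = -219/2
  36a + 6b + c = -471/2
  100a + 10b + c = -1263/2
Solving the system yields a = -6, b = -3, c = -3/2.
So p(s) = -6s^2 - 3s - 3/2.
Then p(8) = -819/2.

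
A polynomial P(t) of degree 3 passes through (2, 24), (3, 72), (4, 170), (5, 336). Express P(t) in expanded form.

P(t) = 3t^3 - 2t^2 + t + 6

Using the Lagrange interpolation formula with nodes 2, 3, 4, 5:
  L_0(t) = (t - 3)(t - 4)(t - 5) / -6
  L_1(t) = (t - 2)(t - 4)(t - 5) / 2
  L_2(t) = (t - 2)(t - 3)(t - 5) / -2
  L_3(t) = (t - 2)(t - 3)(t - 4) / 6
Then P(t) = 24·L_0(t) + 72·L_1(t) + 170·L_2(t) + 336·L_3(t).
Expanding and collecting terms gives P(t) = 3t^3 - 2t^2 + t + 6.
Check: P(5) = 336. ✓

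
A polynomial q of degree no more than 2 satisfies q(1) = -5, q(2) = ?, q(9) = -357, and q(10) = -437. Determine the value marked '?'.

-21

The 3 known points determine the degree-2 polynomial uniquely.
Write q(t) = at^2 + bt + c. Substituting each data point gives a linear system:
  a + b + c = -5
  81a + 9b + c = -357
  100a + 10b + c = -437
Solving the system yields a = -4, b = -4, c = 3.
So q(t) = -4t^2 - 4t + 3.
Then q(2) = -21.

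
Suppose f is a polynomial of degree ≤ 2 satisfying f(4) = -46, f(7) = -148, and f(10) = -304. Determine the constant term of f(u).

Write f(u) = au^2 + bu + c. Substituting each data point gives a linear system:
  16a + 4b + c = -46
  49a + 7b + c = -148
  100a + 10b + c = -304
Solving the system yields a = -3, b = -1, c = 6.
So f(u) = -3u^2 - u + 6.
The constant term is 6.

6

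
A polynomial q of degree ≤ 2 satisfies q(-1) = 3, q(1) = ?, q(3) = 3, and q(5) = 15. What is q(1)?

On equispaced nodes a degree-2 polynomial has vanishing third forward difference, so
  - q(-1) + 3·q(1) - 3·q(3) + q(5) = 0.
Substituting the known values and solving for q(1):
  3·q(1) = -3
  q(1) = -1.

-1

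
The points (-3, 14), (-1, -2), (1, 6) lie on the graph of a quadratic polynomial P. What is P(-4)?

31

Forward differences of the values at x = -3, -1, 1:
  P  : 14  -2  6
  Δ  : -16  8
  Δ^2: 24
The second differences are constant, confirming degree 2.
Interpolating (Newton forward form) and evaluating at x = -4 gives P(-4) = 31.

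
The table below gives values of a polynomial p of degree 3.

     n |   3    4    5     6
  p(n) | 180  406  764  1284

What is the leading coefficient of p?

Write p(n) = an^3 + bn^2 + cn + d. Substituting each data point gives a linear system:
  27a + 9b + 3c + d = 180
  64a + 16b + 4c + d = 406
  125a + 25b + 5c + d = 764
  216a + 36b + 6c + d = 1284
Solving the system yields a = 5, b = 6, c = -1, d = -6.
So p(n) = 5n^3 + 6n^2 - n - 6.
The leading coefficient is 5.

5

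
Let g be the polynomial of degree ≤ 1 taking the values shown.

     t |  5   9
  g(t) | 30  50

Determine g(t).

g(t) = 5t + 5

Write g(t) = at + b. Substituting each data point gives a linear system:
  5a + b = 30
  9a + b = 50
Solving the system yields a = 5, b = 5.
So g(t) = 5t + 5.
Check: g(5) = 30. ✓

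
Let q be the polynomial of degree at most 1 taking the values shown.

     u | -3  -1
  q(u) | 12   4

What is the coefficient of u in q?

Write q(u) = au + b. Substituting each data point gives a linear system:
  -3a + b = 12
  -a + b = 4
Solving the system yields a = -4, b = 0.
So q(u) = -4u.
The leading coefficient is -4.

-4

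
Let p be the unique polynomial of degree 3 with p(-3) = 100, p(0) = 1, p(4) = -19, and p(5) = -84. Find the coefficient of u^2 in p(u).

Write p(u) = au^3 + bu^2 + cu + d. Substituting each data point gives a linear system:
  -27a + 9b - 3c + d = 100
  d = 1
  64a + 16b + 4c + d = -19
  125a + 25b + 5c + d = -84
Solving the system yields a = -2, b = 6, c = 3, d = 1.
So p(u) = -2u³ + 6u² + 3u + 1.
The coefficient of u^2 is 6.

6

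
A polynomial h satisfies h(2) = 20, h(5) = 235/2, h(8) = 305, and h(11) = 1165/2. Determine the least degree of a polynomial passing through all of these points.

Forward differences of the values at s = 2, 5, 8, 11:
  h  : 20  235/2  305  1165/2
  Δ  : 195/2  375/2  555/2
  Δ^2: 90  90
  Δ^3: 0
The second differences are constant (90) and nonzero, while all higher differences vanish, so the minimal degree is 2.

2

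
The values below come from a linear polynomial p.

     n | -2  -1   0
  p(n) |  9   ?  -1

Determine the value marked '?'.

The 2 known points determine the degree-1 polynomial uniquely.
Write p(n) = an + b. Substituting each data point gives a linear system:
  -2a + b = 9
  b = -1
Solving the system yields a = -5, b = -1.
So p(n) = -5n - 1.
Then p(-1) = 4.

4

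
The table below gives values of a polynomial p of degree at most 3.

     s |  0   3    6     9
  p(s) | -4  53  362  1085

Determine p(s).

p(s) = s^3 + 5s^2 - 5s - 4

Using the Lagrange interpolation formula with nodes 0, 3, 6, 9:
  L_0(s) = (s - 3)(s - 6)(s - 9) / -162
  L_1(s) = s(s - 6)(s - 9) / 54
  L_2(s) = s(s - 3)(s - 9) / -54
  L_3(s) = s(s - 3)(s - 6) / 162
Then p(s) = -4·L_0(s) + 53·L_1(s) + 362·L_2(s) + 1085·L_3(s).
Expanding and collecting terms gives p(s) = s^3 + 5s^2 - 5s - 4.
Check: p(6) = 362. ✓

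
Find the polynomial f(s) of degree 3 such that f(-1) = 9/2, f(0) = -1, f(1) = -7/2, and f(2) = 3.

Using the Lagrange interpolation formula with nodes -1, 0, 1, 2:
  L_0(s) = s(s - 1)(s - 2) / -6
  L_1(s) = (s + 1)(s - 1)(s - 2) / 2
  L_2(s) = (s + 1)s(s - 2) / -2
  L_3(s) = (s + 1)s(s - 1) / 6
Then f(s) = 9/2·L_0(s) - 1·L_1(s) - 7/2·L_2(s) + 3·L_3(s).
Expanding and collecting terms gives f(s) = s^3 + (3/2)s^2 - 5s - 1.
Check: f(1) = -7/2. ✓

f(s) = s^3 + (3/2)s^2 - 5s - 1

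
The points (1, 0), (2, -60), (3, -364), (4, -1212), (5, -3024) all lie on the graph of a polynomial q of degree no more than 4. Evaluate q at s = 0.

Using the Lagrange interpolation formula with nodes 1, 2, 3, 4, 5:
  L_0(s) = (s - 2)(s - 3)(s - 4)(s - 5) / 24
  L_1(s) = (s - 1)(s - 3)(s - 4)(s - 5) / -6
  L_2(s) = (s - 1)(s - 2)(s - 4)(s - 5) / 4
  L_3(s) = (s - 1)(s - 2)(s - 3)(s - 5) / -6
  L_4(s) = (s - 1)(s - 2)(s - 3)(s - 4) / 24
Then q(s) = 0·L_0(s) - 60·L_1(s) - 364·L_2(s) - 1212·L_3(s) - 3024·L_4(s).
Expanding and collecting terms gives q(s) = -5s^4 + 3s^2 + 6s - 4.
Evaluating at s = 0: q(0) = -4.

-4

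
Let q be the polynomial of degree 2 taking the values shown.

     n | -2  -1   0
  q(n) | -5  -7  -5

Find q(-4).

Forward differences of the values at n = -2, -1, 0:
  q  : -5  -7  -5
  Δ  : -2  2
  Δ^2: 4
The second differences are constant, confirming degree 2.
Interpolating (Newton forward form) and evaluating at n = -4 gives q(-4) = 11.

11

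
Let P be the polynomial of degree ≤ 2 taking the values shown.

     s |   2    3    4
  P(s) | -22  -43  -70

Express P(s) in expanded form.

P(s) = -3s^2 - 6s + 2

Using the Lagrange interpolation formula with nodes 2, 3, 4:
  L_0(s) = (s - 3)(s - 4) / 2
  L_1(s) = (s - 2)(s - 4) / -1
  L_2(s) = (s - 2)(s - 3) / 2
Then P(s) = -22·L_0(s) - 43·L_1(s) - 70·L_2(s).
Expanding and collecting terms gives P(s) = -3s^2 - 6s + 2.
Check: P(3) = -43. ✓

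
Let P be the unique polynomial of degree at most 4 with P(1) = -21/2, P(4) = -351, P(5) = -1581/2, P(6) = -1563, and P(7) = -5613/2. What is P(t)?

Using the Lagrange interpolation formula with nodes 1, 4, 5, 6, 7:
  L_0(t) = (t - 4)(t - 5)(t - 6)(t - 7) / 360
  L_1(t) = (t - 1)(t - 5)(t - 6)(t - 7) / -18
  L_2(t) = (t - 1)(t - 4)(t - 6)(t - 7) / 8
  L_3(t) = (t - 1)(t - 4)(t - 5)(t - 7) / -10
  L_4(t) = (t - 1)(t - 4)(t - 5)(t - 6) / 36
Then P(t) = -21/2·L_0(t) - 351·L_1(t) - 1581/2·L_2(t) - 1563·L_3(t) - 5613/2·L_4(t).
Expanding and collecting terms gives P(t) = -t^4 - t^3 - (1/2)t^2 - 5t - 3.
Check: P(7) = -5613/2. ✓

P(t) = -t^4 - t^3 - (1/2)t^2 - 5t - 3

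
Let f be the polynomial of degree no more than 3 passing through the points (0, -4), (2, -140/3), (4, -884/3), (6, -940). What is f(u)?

f(u) = -4u^3 - (5/3)u^2 - 2u - 4

Using the Lagrange interpolation formula with nodes 0, 2, 4, 6:
  L_0(u) = (u - 2)(u - 4)(u - 6) / -48
  L_1(u) = u(u - 4)(u - 6) / 16
  L_2(u) = u(u - 2)(u - 6) / -16
  L_3(u) = u(u - 2)(u - 4) / 48
Then f(u) = -4·L_0(u) - 140/3·L_1(u) - 884/3·L_2(u) - 940·L_3(u).
Expanding and collecting terms gives f(u) = -4u^3 - (5/3)u^2 - 2u - 4.
Check: f(0) = -4. ✓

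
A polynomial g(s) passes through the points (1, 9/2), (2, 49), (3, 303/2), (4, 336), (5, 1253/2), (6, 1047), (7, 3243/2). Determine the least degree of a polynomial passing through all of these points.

Forward differences of the values at s = 1, 2, 3, 4, 5, 6, 7:
  g  : 9/2  49  303/2  336  1253/2  1047  3243/2
  Δ  : 89/2  205/2  369/2  581/2  841/2  1149/2
  Δ^2: 58  82  106  130  154
  Δ^3: 24  24  24  24
  Δ^4: 0  0  0
  Δ^5: 0  0
  Δ^6: 0
The third differences are constant (24) and nonzero, while all higher differences vanish, so the minimal degree is 3.

3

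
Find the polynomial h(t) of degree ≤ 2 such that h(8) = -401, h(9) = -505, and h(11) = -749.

Write h(t) = at^2 + bt + c. Substituting each data point gives a linear system:
  64a + 8b + c = -401
  81a + 9b + c = -505
  121a + 11b + c = -749
Solving the system yields a = -6, b = -2, c = -1.
So h(t) = -6t² - 2t - 1.
Check: h(9) = -505. ✓

h(t) = -6t^2 - 2t - 1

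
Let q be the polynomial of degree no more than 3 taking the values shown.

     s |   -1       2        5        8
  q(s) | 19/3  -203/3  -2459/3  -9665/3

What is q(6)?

-1389

Forward differences of the values at s = -1, 2, 5, 8:
  q  : 19/3  -203/3  -2459/3  -9665/3
  Δ  : -74  -752  -2402
  Δ^2: -678  -1650
  Δ^3: -972
The third differences are constant, confirming degree 3.
Interpolating (Newton forward form) and evaluating at s = 6 gives q(6) = -1389.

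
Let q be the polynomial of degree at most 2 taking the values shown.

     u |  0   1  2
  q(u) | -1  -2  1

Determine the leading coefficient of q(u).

2

Write q(u) = au^2 + bu + c. Substituting each data point gives a linear system:
  c = -1
  a + b + c = -2
  4a + 2b + c = 1
Solving the system yields a = 2, b = -3, c = -1.
So q(u) = 2u^2 - 3u - 1.
The leading coefficient is 2.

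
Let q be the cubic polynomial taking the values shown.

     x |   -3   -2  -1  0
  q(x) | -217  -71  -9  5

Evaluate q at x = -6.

Forward differences of the values at x = -3, -2, -1, 0:
  q  : -217  -71  -9  5
  Δ  : 146  62  14
  Δ^2: -84  -48
  Δ^3: 36
The third differences are constant, confirming degree 3.
Interpolating (Newton forward form) and evaluating at x = -6 gives q(-6) = -1519.

-1519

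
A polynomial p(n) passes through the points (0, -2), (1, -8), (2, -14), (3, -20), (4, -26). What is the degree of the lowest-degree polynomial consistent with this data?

Forward differences of the values at n = 0, 1, 2, 3, 4:
  p  : -2  -8  -14  -20  -26
  Δ  : -6  -6  -6  -6
  Δ^2: 0  0  0
  Δ^3: 0  0
  Δ^4: 0
The first differences are constant (-6) and nonzero, while all higher differences vanish, so the minimal degree is 1.

1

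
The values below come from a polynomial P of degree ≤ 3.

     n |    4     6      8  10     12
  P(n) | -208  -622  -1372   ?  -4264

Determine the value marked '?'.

-2554

On equispaced nodes a degree-3 polynomial has vanishing fourth forward difference, so
  P(4) - 4·P(6) + 6·P(8) - 4·P(10) + P(12) = 0.
Substituting the known values and solving for P(10):
  -4·P(10) = 10216
  P(10) = -2554.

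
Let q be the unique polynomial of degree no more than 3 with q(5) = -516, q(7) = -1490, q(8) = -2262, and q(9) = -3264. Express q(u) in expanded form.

Using the Lagrange interpolation formula with nodes 5, 7, 8, 9:
  L_0(u) = (u - 7)(u - 8)(u - 9) / -24
  L_1(u) = (u - 5)(u - 8)(u - 9) / 4
  L_2(u) = (u - 5)(u - 7)(u - 9) / -3
  L_3(u) = (u - 5)(u - 7)(u - 8) / 8
Then q(u) = -516·L_0(u) - 1490·L_1(u) - 2262·L_2(u) - 3264·L_3(u).
Expanding and collecting terms gives q(u) = -5u³ + 5u² - 2u - 6.
Check: q(9) = -3264. ✓

q(u) = -5u^3 + 5u^2 - 2u - 6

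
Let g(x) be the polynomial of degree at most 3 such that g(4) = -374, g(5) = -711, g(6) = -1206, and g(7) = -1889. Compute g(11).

-7101

Forward differences of the values at x = 4, 5, 6, 7:
  g  : -374  -711  -1206  -1889
  Δ  : -337  -495  -683
  Δ^2: -158  -188
  Δ^3: -30
The third differences are constant, confirming degree 3.
Interpolating (Newton forward form) and evaluating at x = 11 gives g(11) = -7101.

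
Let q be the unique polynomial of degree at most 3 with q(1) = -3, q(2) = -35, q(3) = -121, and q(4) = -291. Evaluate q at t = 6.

Write q(t) = at^3 + bt^2 + ct + d. Substituting each data point gives a linear system:
  a + b + c + d = -3
  8a + 4b + 2c + d = -35
  27a + 9b + 3c + d = -121
  64a + 16b + 4c + d = -291
Solving the system yields a = -5, b = 3, c = -6, d = 5.
So q(t) = -5t^3 + 3t^2 - 6t + 5.
Then q(6) = -1003.

-1003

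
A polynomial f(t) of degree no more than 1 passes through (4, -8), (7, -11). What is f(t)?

Write f(t) = at + b. Substituting each data point gives a linear system:
  4a + b = -8
  7a + b = -11
Solving the system yields a = -1, b = -4.
So f(t) = -t - 4.
Check: f(7) = -11. ✓

f(t) = -t - 4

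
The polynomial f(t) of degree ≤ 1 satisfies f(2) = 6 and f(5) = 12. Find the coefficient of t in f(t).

2

Write f(t) = at + b. Substituting each data point gives a linear system:
  2a + b = 6
  5a + b = 12
Solving the system yields a = 2, b = 2.
So f(t) = 2t + 2.
The leading coefficient is 2.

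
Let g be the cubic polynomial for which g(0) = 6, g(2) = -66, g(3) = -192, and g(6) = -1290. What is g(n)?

g(n) = -5n^3 - 5n^2 - 6n + 6

Using the Lagrange interpolation formula with nodes 0, 2, 3, 6:
  L_0(n) = (n - 2)(n - 3)(n - 6) / -36
  L_1(n) = n(n - 3)(n - 6) / 8
  L_2(n) = n(n - 2)(n - 6) / -9
  L_3(n) = n(n - 2)(n - 3) / 72
Then g(n) = 6·L_0(n) - 66·L_1(n) - 192·L_2(n) - 1290·L_3(n).
Expanding and collecting terms gives g(n) = -5n^3 - 5n^2 - 6n + 6.
Check: g(6) = -1290. ✓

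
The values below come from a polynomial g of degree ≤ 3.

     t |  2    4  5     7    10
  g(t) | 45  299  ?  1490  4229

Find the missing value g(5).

564

The 4 known points determine the degree-3 polynomial uniquely.
Write g(t) = at^3 + bt^2 + ct + d. Substituting each data point gives a linear system:
  8a + 4b + 2c + d = 45
  64a + 16b + 4c + d = 299
  343a + 49b + 7c + d = 1490
  1000a + 100b + 10c + d = 4229
Solving the system yields a = 4, b = 2, c = 3, d = -1.
So g(t) = 4t^3 + 2t^2 + 3t - 1.
Then g(5) = 564.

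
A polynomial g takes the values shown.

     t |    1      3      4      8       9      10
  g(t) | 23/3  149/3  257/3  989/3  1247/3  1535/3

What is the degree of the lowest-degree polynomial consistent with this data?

Divided differences on the nodes 1, 3, 4, 8, 9, 10:
  order 0: 23/3  149/3  257/3  989/3  1247/3  1535/3
  order 1: 21  36  61  86  96
  order 2: 5  5  5  5
  order 3: 0  0  0
  order 4: 0  0
  order 5: 0
The order-2 divided differences are all 5 (nonzero) and every higher order vanishes, so the data lies on a polynomial of degree exactly 2.

2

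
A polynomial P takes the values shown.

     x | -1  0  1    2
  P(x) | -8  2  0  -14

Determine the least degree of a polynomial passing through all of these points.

Forward differences of the values at x = -1, 0, 1, 2:
  P  : -8  2  0  -14
  Δ  : 10  -2  -14
  Δ^2: -12  -12
  Δ^3: 0
The second differences are constant (-12) and nonzero, while all higher differences vanish, so the minimal degree is 2.

2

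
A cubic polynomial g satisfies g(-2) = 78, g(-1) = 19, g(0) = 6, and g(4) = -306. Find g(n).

g(n) = -6n^3 + 5n^2 - 2n + 6

Write g(n) = an^3 + bn^2 + cn + d. Substituting each data point gives a linear system:
  -8a + 4b - 2c + d = 78
  -a + b - c + d = 19
  d = 6
  64a + 16b + 4c + d = -306
Solving the system yields a = -6, b = 5, c = -2, d = 6.
So g(n) = -6n³ + 5n² - 2n + 6.
Check: g(-2) = 78. ✓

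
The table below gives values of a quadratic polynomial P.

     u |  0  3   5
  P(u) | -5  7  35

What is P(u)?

Write P(u) = au^2 + bu + c. Substituting each data point gives a linear system:
  c = -5
  9a + 3b + c = 7
  25a + 5b + c = 35
Solving the system yields a = 2, b = -2, c = -5.
So P(u) = 2u² - 2u - 5.
Check: P(3) = 7. ✓

P(u) = 2u^2 - 2u - 5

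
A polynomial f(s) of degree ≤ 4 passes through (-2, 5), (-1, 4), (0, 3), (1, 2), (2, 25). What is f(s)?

Write f(s) = as^4 + bs^3 + cs^2 + ds + e. Substituting each data point gives a linear system:
  16a - 8b + 4c - 2d + e = 5
  a - b + c - d + e = 4
  e = 3
  a + b + c + d + e = 2
  16a + 8b + 4c + 2d + e = 25
Solving the system yields a = 1, b = 2, c = -1, d = -3, e = 3.
So f(s) = s^4 + 2s^3 - s^2 - 3s + 3.
Check: f(1) = 2. ✓

f(s) = s^4 + 2s^3 - s^2 - 3s + 3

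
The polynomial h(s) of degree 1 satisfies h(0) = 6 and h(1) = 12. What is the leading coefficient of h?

Write h(s) = as + b. Substituting each data point gives a linear system:
  b = 6
  a + b = 12
Solving the system yields a = 6, b = 6.
So h(s) = 6s + 6.
The leading coefficient is 6.

6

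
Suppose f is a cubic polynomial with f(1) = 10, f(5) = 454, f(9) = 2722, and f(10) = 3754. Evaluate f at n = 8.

Write f(n) = an^3 + bn^2 + cn + d. Substituting each data point gives a linear system:
  a + b + c + d = 10
  125a + 25b + 5c + d = 454
  729a + 81b + 9c + d = 2722
  1000a + 100b + 10c + d = 3754
Solving the system yields a = 4, b = -3, c = 5, d = 4.
So f(n) = 4n^3 - 3n^2 + 5n + 4.
Then f(8) = 1900.

1900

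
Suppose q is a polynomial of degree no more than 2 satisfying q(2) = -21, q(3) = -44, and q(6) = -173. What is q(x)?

Write q(x) = ax^2 + bx + c. Substituting each data point gives a linear system:
  4a + 2b + c = -21
  9a + 3b + c = -44
  36a + 6b + c = -173
Solving the system yields a = -5, b = 2, c = -5.
So q(x) = -5x^2 + 2x - 5.
Check: q(2) = -21. ✓

q(x) = -5x^2 + 2x - 5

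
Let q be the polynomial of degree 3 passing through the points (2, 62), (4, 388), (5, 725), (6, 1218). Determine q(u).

Using the Lagrange interpolation formula with nodes 2, 4, 5, 6:
  L_0(u) = (u - 4)(u - 5)(u - 6) / -24
  L_1(u) = (u - 2)(u - 5)(u - 6) / 4
  L_2(u) = (u - 2)(u - 4)(u - 6) / -3
  L_3(u) = (u - 2)(u - 4)(u - 5) / 8
Then q(u) = 62·L_0(u) + 388·L_1(u) + 725·L_2(u) + 1218·L_3(u).
Expanding and collecting terms gives q(u) = 5u^3 + 3u^2 + 5u.
Check: q(4) = 388. ✓

q(u) = 5u^3 + 3u^2 + 5u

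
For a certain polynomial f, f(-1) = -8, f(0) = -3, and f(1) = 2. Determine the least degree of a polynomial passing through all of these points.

1

Forward differences of the values at u = -1, 0, 1:
  f  : -8  -3  2
  Δ  : 5  5
  Δ^2: 0
The first differences are constant (5) and nonzero, while all higher differences vanish, so the minimal degree is 1.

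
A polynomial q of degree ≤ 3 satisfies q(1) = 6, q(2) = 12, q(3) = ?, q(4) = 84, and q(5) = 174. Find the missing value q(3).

The 4 known points determine the degree-3 polynomial uniquely.
Write q(n) = an^3 + bn^2 + cn + d. Substituting each data point gives a linear system:
  a + b + c + d = 6
  8a + 4b + 2c + d = 12
  64a + 16b + 4c + d = 84
  125a + 25b + 5c + d = 174
Solving the system yields a = 2, b = -4, c = 4, d = 4.
So q(n) = 2n^3 - 4n^2 + 4n + 4.
Then q(3) = 34.

34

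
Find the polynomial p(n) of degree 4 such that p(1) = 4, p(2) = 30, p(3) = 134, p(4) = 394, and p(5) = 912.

Write p(n) = an^4 + bn^3 + cn^2 + dn + e. Substituting each data point gives a linear system:
  a + b + c + d + e = 4
  16a + 8b + 4c + 2d + e = 30
  81a + 27b + 9c + 3d + e = 134
  256a + 64b + 16c + 4d + e = 394
  625a + 125b + 25c + 5d + e = 912
Solving the system yields a = 1, b = 3, c = -4, d = 2, e = 2.
So p(n) = n^4 + 3n^3 - 4n^2 + 2n + 2.
Check: p(2) = 30. ✓

p(n) = n^4 + 3n^3 - 4n^2 + 2n + 2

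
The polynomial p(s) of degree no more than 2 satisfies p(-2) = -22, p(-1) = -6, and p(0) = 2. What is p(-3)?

Forward differences of the values at s = -2, -1, 0:
  p  : -22  -6  2
  Δ  : 16  8
  Δ^2: -8
The second differences are constant, confirming degree 2.
Interpolating (Newton forward form) and evaluating at s = -3 gives p(-3) = -46.

-46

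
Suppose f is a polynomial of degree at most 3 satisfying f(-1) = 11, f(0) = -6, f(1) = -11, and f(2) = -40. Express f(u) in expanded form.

Write f(u) = au^3 + bu^2 + cu + d. Substituting each data point gives a linear system:
  -a + b - c + d = 11
  d = -6
  a + b + c + d = -11
  8a + 4b + 2c + d = -40
Solving the system yields a = -6, b = 6, c = -5, d = -6.
So f(u) = -6u^3 + 6u^2 - 5u - 6.
Check: f(1) = -11. ✓

f(u) = -6u^3 + 6u^2 - 5u - 6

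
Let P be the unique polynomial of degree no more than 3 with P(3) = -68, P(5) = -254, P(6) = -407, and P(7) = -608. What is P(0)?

1

Write P(u) = au^3 + bu^2 + cu + d. Substituting each data point gives a linear system:
  27a + 9b + 3c + d = -68
  125a + 25b + 5c + d = -254
  216a + 36b + 6c + d = -407
  343a + 49b + 7c + d = -608
Solving the system yields a = -1, b = -6, c = 4, d = 1.
So P(u) = -u³ - 6u² + 4u + 1.
Then P(0) = 1.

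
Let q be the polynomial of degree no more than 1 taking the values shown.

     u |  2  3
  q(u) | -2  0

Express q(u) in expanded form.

Write q(u) = au + b. Substituting each data point gives a linear system:
  2a + b = -2
  3a + b = 0
Solving the system yields a = 2, b = -6.
So q(u) = 2u - 6.
Check: q(3) = 0. ✓

q(u) = 2u - 6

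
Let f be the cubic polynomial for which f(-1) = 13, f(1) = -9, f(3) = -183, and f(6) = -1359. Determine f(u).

f(u) = -6u^3 - u^2 - 5u + 3

Write f(u) = au^3 + bu^2 + cu + d. Substituting each data point gives a linear system:
  -a + b - c + d = 13
  a + b + c + d = -9
  27a + 9b + 3c + d = -183
  216a + 36b + 6c + d = -1359
Solving the system yields a = -6, b = -1, c = -5, d = 3.
So f(u) = -6u^3 - u^2 - 5u + 3.
Check: f(3) = -183. ✓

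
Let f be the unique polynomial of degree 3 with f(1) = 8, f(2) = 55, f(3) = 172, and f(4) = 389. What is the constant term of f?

Write f(t) = at^3 + bt^2 + ct + d. Substituting each data point gives a linear system:
  a + b + c + d = 8
  8a + 4b + 2c + d = 55
  27a + 9b + 3c + d = 172
  64a + 16b + 4c + d = 389
Solving the system yields a = 5, b = 5, c = -3, d = 1.
So f(t) = 5t^3 + 5t^2 - 3t + 1.
The constant term is 1.

1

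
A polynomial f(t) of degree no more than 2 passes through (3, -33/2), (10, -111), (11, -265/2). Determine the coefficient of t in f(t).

Write f(t) = at^2 + bt + c. Substituting each data point gives a linear system:
  9a + 3b + c = -33/2
  100a + 10b + c = -111
  121a + 11b + c = -265/2
Solving the system yields a = -1, b = -1/2, c = -6.
So f(t) = -t^2 - (1/2)t - 6.
The coefficient of t is -1/2.

-1/2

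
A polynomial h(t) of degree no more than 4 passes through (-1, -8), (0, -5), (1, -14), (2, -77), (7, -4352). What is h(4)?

-653

Write h(t) = at^4 + bt^3 + ct^2 + dt + e. Substituting each data point gives a linear system:
  a - b + c - d + e = -8
  e = -5
  a + b + c + d + e = -14
  16a + 8b + 4c + 2d + e = -77
  2401a + 343b + 49c + 7d + e = -4352
Solving the system yields a = -1, b = -5, c = -5, d = 2, e = -5.
So h(t) = -t^4 - 5t^3 - 5t^2 + 2t - 5.
Then h(4) = -653.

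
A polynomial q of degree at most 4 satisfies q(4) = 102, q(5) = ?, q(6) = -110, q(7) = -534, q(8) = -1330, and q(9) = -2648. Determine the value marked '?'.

68

On equispaced nodes a degree-4 polynomial has vanishing fifth forward difference, so
  - q(4) + 5·q(5) - 10·q(6) + 10·q(7) - 5·q(8) + q(9) = 0.
Substituting the known values and solving for q(5):
  5·q(5) = 340
  q(5) = 68.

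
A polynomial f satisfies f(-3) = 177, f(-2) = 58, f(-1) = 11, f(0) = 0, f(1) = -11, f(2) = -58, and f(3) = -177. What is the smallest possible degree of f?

3

Forward differences of the values at u = -3, -2, -1, 0, 1, 2, 3:
  f  : 177  58  11  0  -11  -58  -177
  Δ  : -119  -47  -11  -11  -47  -119
  Δ^2: 72  36  0  -36  -72
  Δ^3: -36  -36  -36  -36
  Δ^4: 0  0  0
  Δ^5: 0  0
  Δ^6: 0
The third differences are constant (-36) and nonzero, while all higher differences vanish, so the minimal degree is 3.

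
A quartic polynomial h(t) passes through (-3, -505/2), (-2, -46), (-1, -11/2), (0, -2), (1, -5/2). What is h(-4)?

Forward differences of the values at t = -3, -2, -1, 0, 1:
  h  : -505/2  -46  -11/2  -2  -5/2
  Δ  : 413/2  81/2  7/2  -1/2
  Δ^2: -166  -37  -4
  Δ^3: 129  33
  Δ^4: -96
The fourth differences are constant, confirming degree 4.
Interpolating (Newton forward form) and evaluating at t = -4 gives h(-4) = -850.

-850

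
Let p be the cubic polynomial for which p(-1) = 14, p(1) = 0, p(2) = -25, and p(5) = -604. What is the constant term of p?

Write p(u) = au^3 + bu^2 + cu + d. Substituting each data point gives a linear system:
  -a + b - c + d = 14
  a + b + c + d = 0
  8a + 4b + 2c + d = -25
  125a + 25b + 5c + d = -604
Solving the system yields a = -6, b = 6, c = -1, d = 1.
So p(u) = -6u³ + 6u² - u + 1.
The constant term is 1.

1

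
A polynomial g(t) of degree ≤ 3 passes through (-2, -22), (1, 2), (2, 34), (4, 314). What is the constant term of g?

2

Write g(t) = at^3 + bt^2 + ct + d. Substituting each data point gives a linear system:
  -8a + 4b - 2c + d = -22
  a + b + c + d = 2
  8a + 4b + 2c + d = 34
  64a + 16b + 4c + d = 314
Solving the system yields a = 5, b = 1, c = -6, d = 2.
So g(t) = 5t³ + t² - 6t + 2.
The constant term is 2.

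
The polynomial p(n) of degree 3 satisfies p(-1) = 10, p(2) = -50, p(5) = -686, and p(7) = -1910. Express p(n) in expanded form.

Write p(n) = an^3 + bn^2 + cn + d. Substituting each data point gives a linear system:
  -a + b - c + d = 10
  8a + 4b + 2c + d = -50
  125a + 25b + 5c + d = -686
  343a + 49b + 7c + d = -1910
Solving the system yields a = -6, b = 4, c = -6, d = -6.
So p(n) = -6n^3 + 4n^2 - 6n - 6.
Check: p(7) = -1910. ✓

p(n) = -6n^3 + 4n^2 - 6n - 6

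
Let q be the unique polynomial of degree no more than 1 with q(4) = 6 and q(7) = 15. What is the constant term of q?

Write q(s) = as + b. Substituting each data point gives a linear system:
  4a + b = 6
  7a + b = 15
Solving the system yields a = 3, b = -6.
So q(s) = 3s - 6.
The constant term is -6.

-6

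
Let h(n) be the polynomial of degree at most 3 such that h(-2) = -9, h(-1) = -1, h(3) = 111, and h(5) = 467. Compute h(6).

783

Using the Lagrange interpolation formula with nodes -2, -1, 3, 5:
  L_0(n) = (n + 1)(n - 3)(n - 5) / -35
  L_1(n) = (n + 2)(n - 3)(n - 5) / 24
  L_2(n) = (n + 2)(n + 1)(n - 5) / -40
  L_3(n) = (n + 2)(n + 1)(n - 3) / 84
Then h(n) = -9·L_0(n) - 1·L_1(n) + 111·L_2(n) + 467·L_3(n).
Expanding and collecting terms gives h(n) = 3n³ + 4n² - n - 3.
Evaluating at n = 6: h(6) = 783.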